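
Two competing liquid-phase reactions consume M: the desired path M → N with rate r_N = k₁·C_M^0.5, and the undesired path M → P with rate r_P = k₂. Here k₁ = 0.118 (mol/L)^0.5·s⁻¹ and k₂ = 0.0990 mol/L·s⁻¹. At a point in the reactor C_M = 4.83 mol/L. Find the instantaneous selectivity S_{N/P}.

S_{N/P} = r_N/r_P = (k₁·C_M^0.5)/(k₂) = (k₁/k₂)·C_M^0.5.
= (0.118×4.830^0.5) / (0.0990) = 0.2593/0.09900 = 2.62.
Since the desired path is higher order in M, keeping C_M high (PFR or concentrated feed) favours N.

2.62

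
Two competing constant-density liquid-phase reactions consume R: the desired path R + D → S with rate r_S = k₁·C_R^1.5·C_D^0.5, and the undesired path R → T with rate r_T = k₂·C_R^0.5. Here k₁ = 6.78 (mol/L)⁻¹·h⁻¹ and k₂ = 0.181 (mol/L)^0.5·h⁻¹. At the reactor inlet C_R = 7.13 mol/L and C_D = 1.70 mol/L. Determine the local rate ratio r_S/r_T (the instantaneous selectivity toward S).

S_{S/T} = r_S/r_T = (k₁·C_R^1.5·C_D^0.5)/(k₂·C_R^0.5) = (k₁/k₂)·C_R·C_D^0.5.
= (6.78×7.130^1.5×1.700^0.5) / (0.181×7.130^0.5) = 168.3/0.4833 = 348.
Since the desired path is higher order in R, keeping C_R high (PFR or concentrated feed) favours S.

348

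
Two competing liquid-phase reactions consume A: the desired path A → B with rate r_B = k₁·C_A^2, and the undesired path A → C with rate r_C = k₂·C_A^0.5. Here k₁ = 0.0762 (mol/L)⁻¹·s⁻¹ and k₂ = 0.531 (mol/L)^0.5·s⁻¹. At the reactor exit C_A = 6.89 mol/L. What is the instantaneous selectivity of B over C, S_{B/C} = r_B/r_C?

S_{B/C} = r_B/r_C = (k₁·C_A^2)/(k₂·C_A^0.5) = (k₁/k₂)·C_A^1.5.
= (0.0762×6.890^2) / (0.531×6.890^0.5) = 3.617/1.394 = 2.60.

2.60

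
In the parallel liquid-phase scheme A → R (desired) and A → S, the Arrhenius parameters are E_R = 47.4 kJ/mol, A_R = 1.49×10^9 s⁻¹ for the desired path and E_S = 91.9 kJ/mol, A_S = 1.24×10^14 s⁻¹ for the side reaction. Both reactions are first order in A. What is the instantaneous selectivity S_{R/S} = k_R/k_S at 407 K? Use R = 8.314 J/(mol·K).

With equal orders, S_{R/S} = k_R/k_S = (A_R/A_S)·exp[(E_S−E_R)/(RT)].
(E_S−E_R)/(RT) = (91.9−47.4)×10³/(8.314×407) = 44500/3384 = 13.15.
k_R/k_S = (1.49×10^9/1.24×10^14)·exp(13.15) = 1.202×10^-5 × 5.145×10^5 = 6.18.

6.18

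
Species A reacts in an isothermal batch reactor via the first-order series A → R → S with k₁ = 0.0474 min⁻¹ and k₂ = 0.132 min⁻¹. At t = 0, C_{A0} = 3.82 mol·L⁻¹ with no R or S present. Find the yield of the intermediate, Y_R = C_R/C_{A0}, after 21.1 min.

0.172

Solving the coupled first-order balances gives C_R(t) = [k₁/(k₂−k₁)]·C_{A0}·(e^(−k₁t) − e^(−k₂t)).
e^(−k₁t) = e^(−0.0474×21.1) = e^(−1.000) = 0.3678; e^(−k₂t) = e^(−2.785) = 0.06172.
C_R = 0.0474×3.82/(0.132−0.0474) × (0.3678−0.06172) = 2.140×0.3061 = 0.6552 mol·L⁻¹.
Y_R = C_R/C_{A0} = 0.6552/3.82 = 0.172.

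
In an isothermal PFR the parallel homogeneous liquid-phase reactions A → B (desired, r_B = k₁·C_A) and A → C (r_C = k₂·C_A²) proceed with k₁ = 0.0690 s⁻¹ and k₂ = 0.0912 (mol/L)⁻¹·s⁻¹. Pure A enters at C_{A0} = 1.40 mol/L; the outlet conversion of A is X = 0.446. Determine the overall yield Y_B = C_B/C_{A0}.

C_A = C_{A0}(1−X) = 0.7756 mol/L.
Along a PFR/batch, dC_B/dC_A = −r_B/(r_B+r_C) = −k₁/(k₁+k₂·C_A).
Integrating from C_{A0} to C_A: C_B = (0.0690/0.0912)·ln[(0.0690+0.0912·1.40)/(0.0690+0.0912·0.776)] = 0.7566·ln(0.1967/0.1397) = 0.2586 mol/L.
Y_B = C_B/C_{A0} = 0.2586/1.40 = 0.185.

0.185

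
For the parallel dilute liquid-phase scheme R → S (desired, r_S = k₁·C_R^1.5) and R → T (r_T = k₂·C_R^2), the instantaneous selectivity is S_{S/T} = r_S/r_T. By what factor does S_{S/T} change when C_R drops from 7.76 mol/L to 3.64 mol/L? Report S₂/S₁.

1.46

S_{S/T} = (k₁/k₂)·C_R^-0.5, so S₂/S₁ = (C_{R,2}/C_{R,1})^-0.5.
= (3.64/7.76)^(-0.5) = (0.4691)^(-0.5) = 1.46.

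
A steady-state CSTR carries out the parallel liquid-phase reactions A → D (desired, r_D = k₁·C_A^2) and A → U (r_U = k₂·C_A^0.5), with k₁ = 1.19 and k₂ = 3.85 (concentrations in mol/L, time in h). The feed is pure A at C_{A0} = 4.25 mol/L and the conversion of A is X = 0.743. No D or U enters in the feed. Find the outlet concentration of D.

0.824 mol/L

Exit C_A = C_{A0}(1−X) = 4.25×0.257 = 1.092 mol/L.
A CSTR operates uniformly at the exit composition, giving r_D = 1.420 and r_U = 4.024 (each k·C_A^n at C_A = 1.092).
Fraction of consumed A going to D: r_D/(r_D+r_U) = 0.2608.
C_D = 0.2608·C_{A0}·X = 0.2608×4.25×0.743 = 0.824 mol/L.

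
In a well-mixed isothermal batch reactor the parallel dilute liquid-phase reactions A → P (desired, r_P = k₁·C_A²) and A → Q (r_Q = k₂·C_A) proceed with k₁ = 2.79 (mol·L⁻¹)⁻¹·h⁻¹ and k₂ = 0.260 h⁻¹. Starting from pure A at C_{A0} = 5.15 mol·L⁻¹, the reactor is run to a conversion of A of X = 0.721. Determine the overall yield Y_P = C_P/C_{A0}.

C_A = C_{A0}(1−X) = 1.437 mol·L⁻¹.
Along a PFR/batch, dC_Q/dC_A = −r_Q/(r_P+r_Q) = −k₂/(k₂+k₁·C_A).
Integrating from C_{A0} to C_A: C_Q = (0.260/2.79)·ln[(0.260+2.79·5.15)/(0.260+2.79·1.44)] = 0.09319·ln(14.63/4.269) = 0.1148 mol·L⁻¹.
Then C_P = (C_{A0}−C_A) − C_Q = 3.713 − 0.1148 = 3.598 mol·L⁻¹.
Y_P = C_P/C_{A0} = 3.598/5.15 = 0.699.

0.699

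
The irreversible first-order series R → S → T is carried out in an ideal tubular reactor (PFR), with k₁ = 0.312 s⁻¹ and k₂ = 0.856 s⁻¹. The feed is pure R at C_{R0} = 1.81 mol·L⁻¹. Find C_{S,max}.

At the optimum, C_{S,max}/C_{R0} = (k₁/k₂)^[k₂/(k₂−k₁)].
= (0.312/0.856)^(0.856/(0.856−0.312)) = (0.3645)^(1.574) = 0.2043.
C_{S,max} = 0.2043×1.81 = 0.370 mol·L⁻¹.

0.370 mol·L⁻¹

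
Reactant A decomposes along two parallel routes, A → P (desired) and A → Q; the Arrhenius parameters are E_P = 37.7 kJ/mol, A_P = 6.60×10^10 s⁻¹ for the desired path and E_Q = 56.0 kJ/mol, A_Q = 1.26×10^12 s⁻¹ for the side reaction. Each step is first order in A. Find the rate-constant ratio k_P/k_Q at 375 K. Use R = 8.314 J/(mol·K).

18.5

Since both paths have the same order in A, the concentration cancels and S_{P/Q} = k_P/k_Q = (A_P/A_Q)·exp[(E_Q−E_P)/(RT)].
(E_Q−E_P)/(RT) = (56.0−37.7)×10³/(8.314×375) = 18300/3118 = 5.870.
k_P/k_Q = (6.60×10^10/1.26×10^12)·exp(5.870) = 0.05238 × 354.1 = 18.5.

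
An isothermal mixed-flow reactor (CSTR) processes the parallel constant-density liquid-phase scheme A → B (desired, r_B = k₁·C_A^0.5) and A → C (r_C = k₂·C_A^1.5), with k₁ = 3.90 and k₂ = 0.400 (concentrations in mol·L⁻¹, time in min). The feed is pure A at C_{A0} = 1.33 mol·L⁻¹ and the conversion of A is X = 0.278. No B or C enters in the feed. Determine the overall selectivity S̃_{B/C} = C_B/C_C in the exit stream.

10.2

Exit C_A = C_{A0}(1−X) = 1.33×0.722 = 0.9603 mol·L⁻¹.
Rates in a CSTR are evaluated at the outlet concentration: r_B = 3.90×0.9603^0.5 = 3.822, r_C = 0.400×0.9603^1.5 = 0.3764.
Overall selectivity = C_B/C_C = r_Bτ/(r_Cτ) = r_B/r_C = 10.2.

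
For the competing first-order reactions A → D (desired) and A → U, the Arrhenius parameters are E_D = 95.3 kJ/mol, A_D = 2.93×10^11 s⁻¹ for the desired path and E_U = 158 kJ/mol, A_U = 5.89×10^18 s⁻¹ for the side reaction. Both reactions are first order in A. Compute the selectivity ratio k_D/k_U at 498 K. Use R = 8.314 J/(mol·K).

With equal orders, S_{D/U} = k_D/k_U = (A_D/A_U)·exp[(E_U−E_D)/(RT)].
(E_U−E_D)/(RT) = (158−95.3)×10³/(8.314×498) = 62700/4140 = 15.14.
k_D/k_U = (2.93×10^11/5.89×10^18)·exp(15.14) = 4.975×10^-8 × 3.774×10^6 = 0.188.

0.188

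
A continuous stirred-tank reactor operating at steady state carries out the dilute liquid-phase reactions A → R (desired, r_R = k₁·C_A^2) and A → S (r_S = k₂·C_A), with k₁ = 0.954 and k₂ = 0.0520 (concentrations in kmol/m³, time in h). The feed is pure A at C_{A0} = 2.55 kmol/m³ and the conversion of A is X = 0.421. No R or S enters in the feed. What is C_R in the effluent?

Exit C_A = C_{A0}(1−X) = 2.55×0.579 = 1.476 kmol/m³.
A CSTR operates uniformly at the exit composition, giving r_R = 2.080 and r_S = 0.07678 (each k·C_A^n at C_A = 1.476).
Fraction of consumed A going to R: r_R/(r_R+r_S) = 0.9644.
C_R = 0.9644·C_{A0}·X = 0.9644×2.55×0.421 = 1.04 kmol/m³.

1.04 kmol/m³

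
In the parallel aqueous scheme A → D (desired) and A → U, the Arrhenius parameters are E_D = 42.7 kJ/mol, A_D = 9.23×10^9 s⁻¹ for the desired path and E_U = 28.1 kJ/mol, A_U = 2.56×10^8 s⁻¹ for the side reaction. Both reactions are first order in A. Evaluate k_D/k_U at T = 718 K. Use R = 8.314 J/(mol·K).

3.12

With equal orders, S_{D/U} = k_D/k_U = (A_D/A_U)·exp[(E_U−E_D)/(RT)].
(E_U−E_D)/(RT) = (28.1−42.7)×10³/(8.314×718) = -14600/5969 = -2.446.
k_D/k_U = (9.23×10^9/2.56×10^8)·exp(-2.446) = 36.05 × 0.08666 = 3.12.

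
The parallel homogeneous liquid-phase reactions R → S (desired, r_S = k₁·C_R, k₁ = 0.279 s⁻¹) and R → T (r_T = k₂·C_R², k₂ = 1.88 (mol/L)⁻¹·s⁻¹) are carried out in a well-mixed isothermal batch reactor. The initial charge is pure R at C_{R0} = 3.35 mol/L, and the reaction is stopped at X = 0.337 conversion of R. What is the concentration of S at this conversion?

0.0578 mol/L

C_R = C_{R0}(1−X) = 2.221 mol/L.
Along a PFR/batch, dC_S/dC_R = −r_S/(r_S+r_T) = −k₁/(k₁+k₂·C_R).
Integrating from C_{R0} to C_R: C_S = (0.279/1.88)·ln[(0.279+1.88·3.35)/(0.279+1.88·2.22)] = 0.1484·ln(6.577/4.455) = 0.05783 mol/L.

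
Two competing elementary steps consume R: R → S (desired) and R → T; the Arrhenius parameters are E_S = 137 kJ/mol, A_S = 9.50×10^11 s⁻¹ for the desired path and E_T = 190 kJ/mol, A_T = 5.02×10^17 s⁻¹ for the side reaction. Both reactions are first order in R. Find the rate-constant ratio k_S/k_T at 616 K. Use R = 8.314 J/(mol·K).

Since both paths have the same order in R, the concentration cancels and S_{S/T} = k_S/k_T = (A_S/A_T)·exp[(E_T−E_S)/(RT)].
(E_T−E_S)/(RT) = (190−137)×10³/(8.314×616) = 53000/5121 = 10.35.
k_S/k_T = (9.50×10^11/5.02×10^17)·exp(10.35) = 1.892×10^-6 × 31216 = 0.0591.

0.0591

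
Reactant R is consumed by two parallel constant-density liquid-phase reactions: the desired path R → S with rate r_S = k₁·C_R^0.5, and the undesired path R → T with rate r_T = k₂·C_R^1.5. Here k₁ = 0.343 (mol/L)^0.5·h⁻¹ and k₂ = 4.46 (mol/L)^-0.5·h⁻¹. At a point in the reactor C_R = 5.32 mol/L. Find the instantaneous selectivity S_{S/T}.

0.0145

S_{S/T} = r_S/r_T = (k₁·C_R^0.5)/(k₂·C_R^1.5) = (k₁/k₂)·C_R⁻¹.
= (0.343×5.320^0.5) / (4.46×5.320^1.5) = 0.7911/54.73 = 0.0145.
The undesired path is higher order in R, so low C_R (CSTR or dilute feed) favours S.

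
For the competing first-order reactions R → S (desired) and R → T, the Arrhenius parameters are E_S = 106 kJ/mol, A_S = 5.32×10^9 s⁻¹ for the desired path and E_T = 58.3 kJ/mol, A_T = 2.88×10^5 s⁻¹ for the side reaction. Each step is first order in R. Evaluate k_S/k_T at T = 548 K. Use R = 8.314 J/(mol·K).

0.524

With equal orders, S_{S/T} = k_S/k_T = (A_S/A_T)·exp[(E_T−E_S)/(RT)].
(E_T−E_S)/(RT) = (58.3−106)×10³/(8.314×548) = -47700/4556 = -10.47.
k_S/k_T = (5.32×10^9/2.88×10^5)·exp(-10.47) = 18472 × 2.839×10^-5 = 0.524.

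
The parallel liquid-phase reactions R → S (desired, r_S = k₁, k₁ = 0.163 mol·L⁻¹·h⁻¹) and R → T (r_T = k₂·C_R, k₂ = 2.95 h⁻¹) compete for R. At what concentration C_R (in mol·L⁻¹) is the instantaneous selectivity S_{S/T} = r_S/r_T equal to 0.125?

0.442 mol·L⁻¹

S_{S/T} = (k₁/k₂)·C_R⁻¹ ⇒ C_R = (S·k₂/k₁)^(-1).
= (0.125×2.95/0.163)^(-1) = (2.262)^(-1) = 0.442 mol·L⁻¹.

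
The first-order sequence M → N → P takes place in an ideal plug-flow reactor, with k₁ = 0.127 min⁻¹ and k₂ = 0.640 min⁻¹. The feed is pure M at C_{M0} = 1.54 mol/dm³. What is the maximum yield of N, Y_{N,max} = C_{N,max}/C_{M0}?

Evaluating C_N at τ_opt = ln(k₂/k₁)/(k₂−k₁) gives C_{N,max}/C_{M0} = (k₁/k₂)^[k₂/(k₂−k₁)].
= (0.127/0.640)^(0.640/(0.640−0.127)) = (0.1984)^(1.248) = 0.1330.

0.133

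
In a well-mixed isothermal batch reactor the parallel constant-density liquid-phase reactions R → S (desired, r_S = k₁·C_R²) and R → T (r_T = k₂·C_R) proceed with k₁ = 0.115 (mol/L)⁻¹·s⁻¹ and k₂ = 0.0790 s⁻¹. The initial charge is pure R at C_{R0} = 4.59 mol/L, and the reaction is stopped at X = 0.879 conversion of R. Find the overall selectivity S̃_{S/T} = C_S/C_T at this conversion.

C_R = C_{R0}(1−X) = 0.5554 mol/L.
Along a PFR/batch, dC_T/dC_R = −r_T/(r_S+r_T) = −k₂/(k₂+k₁·C_R).
Integrating from C_{R0} to C_R: C_T = (0.0790/0.115)·ln[(0.0790+0.115·4.59)/(0.0790+0.115·0.555)] = 0.6870·ln(0.6069/0.1429) = 0.9936 mol/L.
Then C_S = (C_{R0}−C_R) − C_T = 4.035 − 0.9936 = 3.041 mol/L.
S̃_{S/T} = C_S/C_T = 3.041/0.9936 = 3.06.

3.06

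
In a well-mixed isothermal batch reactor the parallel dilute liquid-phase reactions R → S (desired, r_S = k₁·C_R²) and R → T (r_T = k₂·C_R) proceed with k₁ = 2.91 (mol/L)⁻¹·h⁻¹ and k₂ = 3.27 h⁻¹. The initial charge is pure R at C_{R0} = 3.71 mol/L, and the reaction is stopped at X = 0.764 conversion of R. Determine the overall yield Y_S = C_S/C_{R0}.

C_R = C_{R0}(1−X) = 0.8756 mol/L.
Along a PFR/batch, dC_T/dC_R = −r_T/(r_S+r_T) = −k₂/(k₂+k₁·C_R).
Integrating from C_{R0} to C_R: C_T = (3.27/2.91)·ln[(3.27+2.91·3.71)/(3.27+2.91·0.876)] = 1.124·ln(14.07/5.818) = 0.9920 mol/L.
Then C_S = (C_{R0}−C_R) − C_T = 2.834 − 0.9920 = 1.842 mol/L.
Y_S = C_S/C_{R0} = 1.842/3.71 = 0.497.

0.497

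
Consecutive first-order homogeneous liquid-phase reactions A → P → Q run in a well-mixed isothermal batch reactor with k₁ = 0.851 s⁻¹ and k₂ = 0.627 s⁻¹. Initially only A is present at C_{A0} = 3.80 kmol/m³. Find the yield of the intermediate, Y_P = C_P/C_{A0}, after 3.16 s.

0.266

For first-order series with pure A initially, C_P(t) = k₁C_{A0}/(k₂−k₁)·(e^(−k₁t) − e^(−k₂t)).
e^(−k₁t) = e^(−0.851×3.16) = e^(−2.689) = 0.06794; e^(−k₂t) = e^(−1.981) = 0.1379.
C_P = 0.851×3.80/(0.627−0.851) × (0.06794−0.1379) = (-14.44)×(-0.06995) = 1.010 kmol/m³.
Y_P = C_P/C_{A0} = 1.010/3.80 = 0.266.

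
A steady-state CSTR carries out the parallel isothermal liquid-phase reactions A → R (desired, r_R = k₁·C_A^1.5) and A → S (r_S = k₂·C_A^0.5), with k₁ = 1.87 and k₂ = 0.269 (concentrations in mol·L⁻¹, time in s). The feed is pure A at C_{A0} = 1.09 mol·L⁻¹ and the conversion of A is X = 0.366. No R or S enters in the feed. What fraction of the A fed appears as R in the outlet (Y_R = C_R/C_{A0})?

0.303

Exit C_A = C_{A0}(1−X) = 1.09×0.634 = 0.6911 mol·L⁻¹.
A CSTR operates uniformly at the exit composition, giving r_R = 1.074 and r_S = 0.2236 (each k·C_A^n at C_A = 0.6911).
Fraction of consumed A going to R: r_R/(r_R+r_S) = 0.8277.
C_R = 0.8277·C_{A0}·X = 0.8277×1.09×0.366 = 0.330 mol·L⁻¹; Y_R = C_R/C_{A0} = 0.303.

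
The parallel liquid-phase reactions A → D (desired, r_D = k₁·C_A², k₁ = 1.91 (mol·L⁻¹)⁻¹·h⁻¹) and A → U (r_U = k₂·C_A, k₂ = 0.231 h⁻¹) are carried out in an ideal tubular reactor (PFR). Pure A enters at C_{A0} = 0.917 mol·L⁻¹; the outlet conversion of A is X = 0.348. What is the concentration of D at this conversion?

0.275 mol·L⁻¹

C_A = C_{A0}(1−X) = 0.5979 mol·L⁻¹.
Along a PFR/batch, dC_U/dC_A = −r_U/(r_D+r_U) = −k₂/(k₂+k₁·C_A).
Integrating from C_{A0} to C_A: C_U = (0.231/1.91)·ln[(0.231+1.91·0.917)/(0.231+1.91·0.598)] = 0.1209·ln(1.982/1.373) = 0.04443 mol·L⁻¹.
Then C_D = (C_{A0}−C_A) − C_U = 0.3191 − 0.04443 = 0.2747 mol·L⁻¹.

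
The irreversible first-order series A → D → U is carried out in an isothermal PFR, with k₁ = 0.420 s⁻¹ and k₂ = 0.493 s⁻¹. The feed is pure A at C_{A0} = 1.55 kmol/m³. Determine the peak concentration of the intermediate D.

0.525 kmol/m³

At the optimum, C_{D,max}/C_{A0} = (k₁/k₂)^[k₂/(k₂−k₁)].
= (0.420/0.493)^(0.493/(0.493−0.420)) = (0.8519)^(6.753) = 0.3388.
C_{D,max} = 0.3388×1.55 = 0.525 kmol/m³.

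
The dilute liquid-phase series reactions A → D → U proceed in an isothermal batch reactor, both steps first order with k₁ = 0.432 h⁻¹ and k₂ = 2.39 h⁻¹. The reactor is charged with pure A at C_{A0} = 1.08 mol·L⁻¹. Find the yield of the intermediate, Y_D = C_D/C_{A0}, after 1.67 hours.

Solving the coupled first-order balances gives C_D(t) = [k₁/(k₂−k₁)]·C_{A0}·(e^(−k₁t) − e^(−k₂t)).
e^(−k₁t) = e^(−0.432×1.67) = e^(−0.7214) = 0.4861; e^(−k₂t) = e^(−3.991) = 0.01848.
C_D = 0.432×1.08/(2.39−0.432) × (0.4861−0.01848) = 0.2383×0.4676 = 0.1114 mol·L⁻¹.
Y_D = C_D/C_{A0} = 0.1114/1.08 = 0.103.

0.103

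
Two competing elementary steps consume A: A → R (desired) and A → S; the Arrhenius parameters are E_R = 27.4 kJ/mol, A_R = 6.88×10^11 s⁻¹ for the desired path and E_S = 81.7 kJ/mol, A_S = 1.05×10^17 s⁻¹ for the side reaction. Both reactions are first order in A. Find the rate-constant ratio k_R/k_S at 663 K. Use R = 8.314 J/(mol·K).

0.124

k_R/k_S = (A_R/A_S)·exp[−(E_R−E_S)/(RT)] = (A_R/A_S)·exp[(E_S−E_R)/(RT)].
(E_S−E_R)/(RT) = (81.7−27.4)×10³/(8.314×663) = 54300/5512 = 9.851.
k_R/k_S = (6.88×10^11/1.05×10^17)·exp(9.851) = 6.552×10^-6 × 18976 = 0.124.
Since E_R < E_S, lowering the temperature improves selectivity toward R.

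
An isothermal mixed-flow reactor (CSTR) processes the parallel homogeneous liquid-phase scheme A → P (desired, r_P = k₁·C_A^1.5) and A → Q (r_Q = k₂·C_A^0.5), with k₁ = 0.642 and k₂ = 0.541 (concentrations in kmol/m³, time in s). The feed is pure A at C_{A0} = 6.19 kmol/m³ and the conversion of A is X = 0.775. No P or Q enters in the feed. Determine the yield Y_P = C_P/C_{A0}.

Exit C_A = C_{A0}(1−X) = 6.19×0.225 = 1.393 kmol/m³.
A CSTR operates uniformly at the exit composition, giving r_P = 1.055 and r_Q = 0.6385 (each k·C_A^n at C_A = 1.393).
Fraction of consumed A going to P: r_P/(r_P+r_Q) = 0.6230.
C_P = 0.6230·C_{A0}·X = 0.6230×6.19×0.775 = 2.99 kmol/m³; Y_P = C_P/C_{A0} = 0.483.

0.483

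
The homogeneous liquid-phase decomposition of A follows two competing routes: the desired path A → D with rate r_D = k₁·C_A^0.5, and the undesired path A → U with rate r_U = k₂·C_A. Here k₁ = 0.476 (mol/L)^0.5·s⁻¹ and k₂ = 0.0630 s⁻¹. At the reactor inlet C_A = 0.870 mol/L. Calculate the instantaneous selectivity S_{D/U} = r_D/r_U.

S_{D/U} = r_D/r_U = (k₁·C_A^0.5)/(k₂·C_A) = (k₁/k₂)·C_A^-0.5.
= (0.476×0.8700^0.5) / (0.0630×0.8700) = 0.4440/0.05481 = 8.10.
The undesired path is higher order in A, so low C_A (CSTR or dilute feed) favours D.

8.10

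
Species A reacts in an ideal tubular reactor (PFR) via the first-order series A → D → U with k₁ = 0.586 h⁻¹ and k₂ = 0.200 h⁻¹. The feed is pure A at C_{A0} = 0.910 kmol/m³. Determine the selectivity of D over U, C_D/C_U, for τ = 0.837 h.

10.7

The intermediate concentration in a first-order A→B→C sequence is C_D = k₁C_{A0}(e^(−k₁τ) − e^(−k₂τ))/(k₂−k₁).
e^(−k₁τ) = e^(−0.586×0.837) = e^(−0.4905) = 0.6123; e^(−k₂τ) = e^(−0.1674) = 0.8459.
C_D = 0.586×0.910/(0.200−0.586) × (0.6123−0.8459) = (-1.382)×(-0.2335) = 0.3226 kmol/m³.
C_A = C_{A0}e^(−k₁τ) = 0.5572 kmol/m³, so C_U = C_{A0}−C_A−C_D = 0.03016 kmol/m³; C_D/C_U = 10.7.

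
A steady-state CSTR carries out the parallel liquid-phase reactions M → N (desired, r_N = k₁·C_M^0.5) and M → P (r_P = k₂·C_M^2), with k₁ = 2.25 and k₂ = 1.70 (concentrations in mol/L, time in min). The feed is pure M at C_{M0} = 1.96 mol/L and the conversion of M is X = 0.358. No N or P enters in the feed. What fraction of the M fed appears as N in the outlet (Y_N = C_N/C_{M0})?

0.173

Exit C_M = C_{M0}(1−X) = 1.96×0.642 = 1.258 mol/L.
Rates in a CSTR are evaluated at the outlet concentration: r_N = 2.25×1.258^0.5 = 2.524, r_P = 1.70×1.258^2 = 2.692.
Fraction of consumed M going to N: r_N/(r_N+r_P) = 0.4839.
C_N = 0.4839·C_{M0}·X = 0.4839×1.96×0.358 = 0.340 mol/L; Y_N = C_N/C_{M0} = 0.173.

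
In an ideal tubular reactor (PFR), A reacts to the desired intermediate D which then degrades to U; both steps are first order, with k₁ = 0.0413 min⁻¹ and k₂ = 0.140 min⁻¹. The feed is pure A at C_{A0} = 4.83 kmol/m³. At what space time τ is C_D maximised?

12.4 min

The intermediate peaks when r₁ = r₂, i.e. k₁e^(−k₁τ) = k₂e^(−k₂τ), giving τ_opt = ln(k₂/k₁)/(k₂−k₁).
= ln(0.140/0.0413)/(0.140−0.0413) = ln(3.390)/0.09870 = 1.221/0.09870 = 12.4 min.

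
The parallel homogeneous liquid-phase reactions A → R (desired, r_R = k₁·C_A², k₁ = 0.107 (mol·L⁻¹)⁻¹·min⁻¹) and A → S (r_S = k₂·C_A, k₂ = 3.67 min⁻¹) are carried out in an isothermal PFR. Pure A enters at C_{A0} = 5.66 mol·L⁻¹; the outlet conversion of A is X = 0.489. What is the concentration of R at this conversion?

0.306 mol·L⁻¹

C_A = C_{A0}(1−X) = 2.892 mol·L⁻¹.
Along a PFR/batch, dC_S/dC_A = −r_S/(r_R+r_S) = −k₂/(k₂+k₁·C_A).
Integrating from C_{A0} to C_A: C_S = (3.67/0.107)·ln[(3.67+0.107·5.66)/(3.67+0.107·2.89)] = 34.30·ln(4.276/3.979) = 2.462 mol·L⁻¹.
Then C_R = (C_{A0}−C_A) − C_S = 2.768 − 2.462 = 0.3058 mol·L⁻¹.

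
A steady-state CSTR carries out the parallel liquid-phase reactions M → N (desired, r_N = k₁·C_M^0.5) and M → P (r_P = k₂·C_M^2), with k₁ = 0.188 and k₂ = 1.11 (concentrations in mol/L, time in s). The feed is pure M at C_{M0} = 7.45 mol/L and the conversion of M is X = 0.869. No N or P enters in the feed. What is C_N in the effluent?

Exit C_M = C_{M0}(1−X) = 7.45×0.131 = 0.9760 mol/L.
A CSTR operates uniformly at the exit composition, giving r_N = 0.1857 and r_P = 1.057 (each k·C_M^n at C_M = 0.9760).
Fraction of consumed M going to N: r_N/(r_N+r_P) = 0.1494.
C_N = 0.1494·C_{M0}·X = 0.1494×7.45×0.869 = 0.967 mol/L.

0.967 mol/L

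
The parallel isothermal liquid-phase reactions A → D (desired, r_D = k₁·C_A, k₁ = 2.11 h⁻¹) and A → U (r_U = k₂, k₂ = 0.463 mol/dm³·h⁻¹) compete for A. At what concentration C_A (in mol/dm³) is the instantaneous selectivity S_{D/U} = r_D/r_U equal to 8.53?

1.87 mol/dm³

S_{D/U} = (k₁/k₂)·C_A ⇒ C_A = S·k₂/k₁.
= 8.53×0.463/2.11 = 1.87 mol/dm³.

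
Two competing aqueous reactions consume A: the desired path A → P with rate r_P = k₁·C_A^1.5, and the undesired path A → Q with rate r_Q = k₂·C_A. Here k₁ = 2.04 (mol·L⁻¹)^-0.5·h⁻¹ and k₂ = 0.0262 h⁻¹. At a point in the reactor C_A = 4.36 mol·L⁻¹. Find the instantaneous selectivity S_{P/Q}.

163

S_{P/Q} = r_P/r_Q = (k₁·C_A^1.5)/(k₂·C_A) = (k₁/k₂)·C_A^0.5.
= (2.04×4.360^1.5) / (0.0262×4.360) = 18.57/0.1142 = 163.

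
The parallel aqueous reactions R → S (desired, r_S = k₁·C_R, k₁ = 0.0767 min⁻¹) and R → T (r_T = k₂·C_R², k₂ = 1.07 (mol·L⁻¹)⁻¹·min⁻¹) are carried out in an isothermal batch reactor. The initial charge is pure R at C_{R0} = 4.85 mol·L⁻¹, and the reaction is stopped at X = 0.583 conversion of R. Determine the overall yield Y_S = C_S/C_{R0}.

0.0126

C_R = C_{R0}(1−X) = 2.022 mol·L⁻¹.
Along a PFR/batch, dC_S/dC_R = −r_S/(r_S+r_T) = −k₁/(k₁+k₂·C_R).
Integrating from C_{R0} to C_R: C_S = (0.0767/1.07)·ln[(0.0767+1.07·4.85)/(0.0767+1.07·2.02)] = 0.07168·ln(5.266/2.241) = 0.06125 mol·L⁻¹.
Y_S = C_S/C_{R0} = 0.06125/4.85 = 0.0126.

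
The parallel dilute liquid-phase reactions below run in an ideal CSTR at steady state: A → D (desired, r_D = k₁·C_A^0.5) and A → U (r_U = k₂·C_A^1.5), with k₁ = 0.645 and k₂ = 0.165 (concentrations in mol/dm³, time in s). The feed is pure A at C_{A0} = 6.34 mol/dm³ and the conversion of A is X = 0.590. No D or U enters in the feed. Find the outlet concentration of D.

Exit C_A = C_{A0}(1−X) = 6.34×0.410 = 2.599 mol/dm³.
Rates in a CSTR are evaluated at the outlet concentration: r_D = 0.645×2.599^0.5 = 1.040, r_U = 0.165×2.599^1.5 = 0.6915.
Fraction of consumed A going to D: r_D/(r_D+r_U) = 0.6006.
C_D = 0.6006·C_{A0}·X = 0.6006×6.34×0.590 = 2.25 mol/dm³.

2.25 mol/dm³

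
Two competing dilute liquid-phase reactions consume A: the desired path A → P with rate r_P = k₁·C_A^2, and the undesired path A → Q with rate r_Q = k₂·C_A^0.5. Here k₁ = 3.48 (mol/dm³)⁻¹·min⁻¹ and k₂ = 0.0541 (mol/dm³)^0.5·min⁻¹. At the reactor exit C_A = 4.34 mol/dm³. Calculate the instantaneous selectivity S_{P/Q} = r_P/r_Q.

S_{P/Q} = r_P/r_Q = (k₁·C_A^2)/(k₂·C_A^0.5) = (k₁/k₂)·C_A^1.5.
= (3.48×4.340^2) / (0.0541×4.340^0.5) = 65.55/0.1127 = 582.
Since the desired path is higher order in A, keeping C_A high (PFR or concentrated feed) favours P.

582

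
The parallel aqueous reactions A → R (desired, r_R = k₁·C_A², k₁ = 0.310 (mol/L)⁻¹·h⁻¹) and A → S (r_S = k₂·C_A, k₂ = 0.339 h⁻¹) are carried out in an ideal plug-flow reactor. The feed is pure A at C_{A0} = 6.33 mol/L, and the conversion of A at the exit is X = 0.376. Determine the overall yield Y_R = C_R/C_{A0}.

C_A = C_{A0}(1−X) = 3.950 mol/L.
Along a PFR/batch, dC_S/dC_A = −r_S/(r_R+r_S) = −k₂/(k₂+k₁·C_A).
Integrating from C_{A0} to C_A: C_S = (0.339/0.310)·ln[(0.339+0.310·6.33)/(0.339+0.310·3.95)] = 1.094·ln(2.301/1.563) = 0.4227 mol/L.
Then C_R = (C_{A0}−C_A) − C_S = 2.380 − 0.4227 = 1.957 mol/L.
Y_R = C_R/C_{A0} = 1.957/6.33 = 0.309.

0.309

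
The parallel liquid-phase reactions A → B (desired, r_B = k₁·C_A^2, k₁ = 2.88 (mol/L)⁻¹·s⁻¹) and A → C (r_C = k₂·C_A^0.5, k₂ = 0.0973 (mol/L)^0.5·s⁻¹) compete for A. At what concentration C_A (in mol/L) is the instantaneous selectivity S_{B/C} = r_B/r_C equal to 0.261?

S_{B/C} = (k₁/k₂)·C_A^1.5 ⇒ C_A = (S·k₂/k₁)^(1/1.5).
= (0.261×0.0973/2.88)^(0.6667) = (0.008818)^(0.6667) = 0.0427 mol/L.

0.0427 mol/L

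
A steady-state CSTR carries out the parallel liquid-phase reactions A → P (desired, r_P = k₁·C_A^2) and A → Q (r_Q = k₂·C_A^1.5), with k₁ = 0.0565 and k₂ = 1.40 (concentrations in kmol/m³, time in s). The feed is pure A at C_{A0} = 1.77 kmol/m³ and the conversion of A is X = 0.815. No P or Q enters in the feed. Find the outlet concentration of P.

Exit C_A = C_{A0}(1−X) = 1.77×0.185 = 0.3275 kmol/m³.
Rates in a CSTR are evaluated at the outlet concentration: r_P = 0.0565×0.3275^2 = 0.006058, r_Q = 1.40×0.3275^1.5 = 0.2623.
Fraction of consumed A going to P: r_P/(r_P+r_Q) = 0.02257.
C_P = 0.02257·C_{A0}·X = 0.02257×1.77×0.815 = 0.0326 kmol/m³.

0.0326 kmol/m³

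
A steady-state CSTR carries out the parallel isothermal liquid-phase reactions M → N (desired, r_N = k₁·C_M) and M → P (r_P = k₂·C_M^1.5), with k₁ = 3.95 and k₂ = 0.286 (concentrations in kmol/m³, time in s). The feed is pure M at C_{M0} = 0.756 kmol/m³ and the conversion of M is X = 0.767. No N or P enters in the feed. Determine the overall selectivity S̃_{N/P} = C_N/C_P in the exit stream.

32.9

Exit C_M = C_{M0}(1−X) = 0.756×0.233 = 0.1761 kmol/m³.
A CSTR operates uniformly at the exit composition, giving r_N = 0.6958 and r_P = 0.02114 (each k·C_M^n at C_M = 0.1761).
Overall selectivity = C_N/C_P = r_Nτ/(r_Pτ) = r_N/r_P = 32.9.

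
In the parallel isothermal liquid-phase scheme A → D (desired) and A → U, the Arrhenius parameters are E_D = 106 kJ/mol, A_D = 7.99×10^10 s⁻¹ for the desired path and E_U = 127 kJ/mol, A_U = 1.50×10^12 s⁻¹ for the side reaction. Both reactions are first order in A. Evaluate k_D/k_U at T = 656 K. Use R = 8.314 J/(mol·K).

k_D/k_U = (A_D/A_U)·exp[−(E_D−E_U)/(RT)] = (A_D/A_U)·exp[(E_U−E_D)/(RT)].
(E_U−E_D)/(RT) = (127−106)×10³/(8.314×656) = 21000/5454 = 3.850.
k_D/k_U = (7.99×10^10/1.50×10^12)·exp(3.850) = 0.05327 × 47.01 = 2.50.

2.50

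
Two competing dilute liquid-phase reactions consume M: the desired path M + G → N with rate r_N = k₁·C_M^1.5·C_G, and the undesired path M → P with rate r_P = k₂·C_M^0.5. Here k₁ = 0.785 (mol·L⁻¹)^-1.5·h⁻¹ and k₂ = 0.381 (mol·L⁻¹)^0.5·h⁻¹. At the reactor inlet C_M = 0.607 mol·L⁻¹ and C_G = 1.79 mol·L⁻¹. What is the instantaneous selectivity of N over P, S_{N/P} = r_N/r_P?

2.24

S_{N/P} = r_N/r_P = (k₁·C_M^1.5·C_G)/(k₂·C_M^0.5) = (k₁/k₂)·C_M·C_G.
= (0.785×0.6070^1.5×1.790) / (0.381×0.6070^0.5) = 0.6645/0.2968 = 2.24.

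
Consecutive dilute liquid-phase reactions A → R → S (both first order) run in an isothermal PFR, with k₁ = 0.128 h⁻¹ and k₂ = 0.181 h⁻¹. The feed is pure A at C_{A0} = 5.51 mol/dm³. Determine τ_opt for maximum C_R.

6.54 h

The intermediate peaks when r₁ = r₂, i.e. k₁e^(−k₁τ) = k₂e^(−k₂τ), giving τ_opt = ln(k₂/k₁)/(k₂−k₁).
= ln(0.181/0.128)/(0.181−0.128) = ln(1.414)/0.05300 = 0.3465/0.05300 = 6.54 h.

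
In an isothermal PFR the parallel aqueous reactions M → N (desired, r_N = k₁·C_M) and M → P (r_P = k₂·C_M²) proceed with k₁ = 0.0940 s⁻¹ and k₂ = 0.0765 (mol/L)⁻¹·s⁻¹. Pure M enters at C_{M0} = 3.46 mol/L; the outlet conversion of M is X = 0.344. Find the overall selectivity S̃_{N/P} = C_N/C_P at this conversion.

C_M = C_{M0}(1−X) = 2.270 mol/L.
Along a PFR/batch, dC_N/dC_M = −r_N/(r_N+r_P) = −k₁/(k₁+k₂·C_M).
Integrating from C_{M0} to C_M: C_N = (0.0940/0.0765)·ln[(0.0940+0.0765·3.46)/(0.0940+0.0765·2.27)] = 1.229·ln(0.3587/0.2676) = 0.3598 mol/L.
C_P = (C_{M0}−C_M)−C_N = 0.8304 mol/L; S̃_{N/P} = 0.3598/0.8304 = 0.433.

0.433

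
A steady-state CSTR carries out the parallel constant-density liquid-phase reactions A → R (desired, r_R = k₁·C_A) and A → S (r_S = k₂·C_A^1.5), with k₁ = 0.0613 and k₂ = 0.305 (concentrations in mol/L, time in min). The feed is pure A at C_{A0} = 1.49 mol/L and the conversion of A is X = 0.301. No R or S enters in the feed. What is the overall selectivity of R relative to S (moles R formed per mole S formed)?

Exit C_A = C_{A0}(1−X) = 1.49×0.699 = 1.042 mol/L.
A CSTR operates uniformly at the exit composition, giving r_R = 0.06384 and r_S = 0.3242 (each k·C_A^n at C_A = 1.042).
Overall selectivity = C_R/C_S = r_Rτ/(r_Sτ) = r_R/r_S = 0.197.

0.197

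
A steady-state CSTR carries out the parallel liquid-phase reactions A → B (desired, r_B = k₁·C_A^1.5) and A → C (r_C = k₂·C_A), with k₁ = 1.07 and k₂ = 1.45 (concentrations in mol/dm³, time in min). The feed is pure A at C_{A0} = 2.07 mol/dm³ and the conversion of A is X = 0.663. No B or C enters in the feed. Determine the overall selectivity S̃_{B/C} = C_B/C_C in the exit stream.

0.616

Exit C_A = C_{A0}(1−X) = 2.07×0.337 = 0.6976 mol/dm³.
In a CSTR the entire volume is at exit conditions, so r_B = 1.07×0.6976^1.5 = 0.6234 and r_C = 1.45×0.6976 = 1.012.
Overall selectivity = C_B/C_C = r_Bτ/(r_Cτ) = r_B/r_C = 0.616.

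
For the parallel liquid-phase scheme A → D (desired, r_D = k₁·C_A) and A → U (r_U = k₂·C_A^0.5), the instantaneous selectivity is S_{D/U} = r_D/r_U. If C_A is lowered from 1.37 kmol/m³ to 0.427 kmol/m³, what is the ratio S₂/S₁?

0.558

S_{D/U} = (k₁/k₂)·C_A^0.5, so S₂/S₁ = (C_{A,2}/C_{A,1})^0.5.
= (0.427/1.37)^0.5 = (0.3117)^0.5 = 0.558.
Selectivity toward D falls as C_A falls — high-concentration operation is favoured.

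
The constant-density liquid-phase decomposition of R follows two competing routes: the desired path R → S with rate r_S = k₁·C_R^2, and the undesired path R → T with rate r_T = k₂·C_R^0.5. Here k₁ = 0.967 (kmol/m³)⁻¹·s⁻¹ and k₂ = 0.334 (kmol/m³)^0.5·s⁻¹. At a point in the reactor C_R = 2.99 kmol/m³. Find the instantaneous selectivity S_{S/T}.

S_{S/T} = r_S/r_T = (k₁·C_R^2)/(k₂·C_R^0.5) = (k₁/k₂)·C_R^1.5.
= (0.967×2.990^2) / (0.334×2.990^0.5) = 8.645/0.5775 = 15.0.

15.0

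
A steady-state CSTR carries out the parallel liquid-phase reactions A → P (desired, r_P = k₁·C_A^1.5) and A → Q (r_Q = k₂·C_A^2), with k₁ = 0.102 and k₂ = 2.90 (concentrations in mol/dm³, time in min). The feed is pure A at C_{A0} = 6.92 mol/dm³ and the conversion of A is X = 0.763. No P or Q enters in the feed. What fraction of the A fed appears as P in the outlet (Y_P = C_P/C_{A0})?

0.0204

Exit C_A = C_{A0}(1−X) = 6.92×0.237 = 1.640 mol/dm³.
In a CSTR the entire volume is at exit conditions, so r_P = 0.102×1.640^1.5 = 0.2142 and r_Q = 2.90×1.640^2 = 7.800.
Fraction of consumed A going to P: r_P/(r_P+r_Q) = 0.02673.
C_P = 0.02673·C_{A0}·X = 0.02673×6.92×0.763 = 0.141 mol/dm³; Y_P = C_P/C_{A0} = 0.0204.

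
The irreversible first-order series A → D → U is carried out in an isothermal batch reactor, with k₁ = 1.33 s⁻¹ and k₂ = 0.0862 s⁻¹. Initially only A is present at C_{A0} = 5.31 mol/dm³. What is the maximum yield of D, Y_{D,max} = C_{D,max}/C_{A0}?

0.827

Evaluating C_D at t_opt = ln(k₂/k₁)/(k₂−k₁) gives C_{D,max}/C_{A0} = (k₁/k₂)^[k₂/(k₂−k₁)].
= (1.33/0.0862)^(0.0862/(0.0862−1.33)) = (15.43)^(-0.06930) = 0.8273.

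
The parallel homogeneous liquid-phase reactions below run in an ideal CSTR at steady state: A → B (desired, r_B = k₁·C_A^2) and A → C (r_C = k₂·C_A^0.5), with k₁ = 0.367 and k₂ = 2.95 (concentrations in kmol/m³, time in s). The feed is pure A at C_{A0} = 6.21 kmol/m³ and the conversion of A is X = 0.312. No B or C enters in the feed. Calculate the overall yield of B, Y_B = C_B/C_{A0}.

0.163

Exit C_A = C_{A0}(1−X) = 6.21×0.688 = 4.272 kmol/m³.
Rates in a CSTR are evaluated at the outlet concentration: r_B = 0.367×4.272^2 = 6.699, r_C = 2.95×4.272^0.5 = 6.098.
Fraction of consumed A going to B: r_B/(r_B+r_C) = 0.5235.
C_B = 0.5235·C_{A0}·X = 0.5235×6.21×0.312 = 1.01 kmol/m³; Y_B = C_B/C_{A0} = 0.163.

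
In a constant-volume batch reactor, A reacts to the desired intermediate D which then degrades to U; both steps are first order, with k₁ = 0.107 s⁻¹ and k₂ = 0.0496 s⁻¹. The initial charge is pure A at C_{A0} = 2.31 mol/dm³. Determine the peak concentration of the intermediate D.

1.19 mol/dm³

Evaluating C_D at t_opt = ln(k₂/k₁)/(k₂−k₁) gives C_{D,max}/C_{A0} = (k₁/k₂)^[k₂/(k₂−k₁)].
= (0.107/0.0496)^(0.0496/(0.0496−0.107)) = (2.157)^(-0.8641) = 0.5146.
C_{D,max} = 0.5146×2.31 = 1.19 mol/dm³.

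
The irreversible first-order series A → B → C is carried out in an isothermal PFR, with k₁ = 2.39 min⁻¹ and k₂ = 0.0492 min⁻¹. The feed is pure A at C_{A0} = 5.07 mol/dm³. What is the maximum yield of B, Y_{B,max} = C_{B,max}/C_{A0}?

Evaluating C_B at τ_opt = ln(k₂/k₁)/(k₂−k₁) gives C_{B,max}/C_{A0} = (k₁/k₂)^[k₂/(k₂−k₁)].
= (2.39/0.0492)^(0.0492/(0.0492−2.39)) = (48.58)^(-0.02102) = 0.9216.

0.922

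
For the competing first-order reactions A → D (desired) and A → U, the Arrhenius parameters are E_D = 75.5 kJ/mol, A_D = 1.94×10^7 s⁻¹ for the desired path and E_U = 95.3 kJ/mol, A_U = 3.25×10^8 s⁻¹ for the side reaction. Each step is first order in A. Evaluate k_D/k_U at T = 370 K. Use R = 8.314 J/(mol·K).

37.3

Since both paths have the same order in A, the concentration cancels and S_{D/U} = k_D/k_U = (A_D/A_U)·exp[(E_U−E_D)/(RT)].
(E_U−E_D)/(RT) = (95.3−75.5)×10³/(8.314×370) = 19800/3076 = 6.437.
k_D/k_U = (1.94×10^7/3.25×10^8)·exp(6.437) = 0.05969 × 624.3 = 37.3.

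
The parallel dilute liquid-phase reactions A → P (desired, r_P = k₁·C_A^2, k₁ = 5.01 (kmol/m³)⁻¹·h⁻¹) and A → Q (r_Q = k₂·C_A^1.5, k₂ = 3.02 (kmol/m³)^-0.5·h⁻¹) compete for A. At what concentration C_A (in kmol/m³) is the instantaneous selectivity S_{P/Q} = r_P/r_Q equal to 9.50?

S_{P/Q} = (k₁/k₂)·C_A^0.5 ⇒ C_A = (S·k₂/k₁)^(2).
= (9.50×3.02/5.01)^(2) = (5.727)^(2) = 32.8 kmol/m³.

32.8 kmol/m³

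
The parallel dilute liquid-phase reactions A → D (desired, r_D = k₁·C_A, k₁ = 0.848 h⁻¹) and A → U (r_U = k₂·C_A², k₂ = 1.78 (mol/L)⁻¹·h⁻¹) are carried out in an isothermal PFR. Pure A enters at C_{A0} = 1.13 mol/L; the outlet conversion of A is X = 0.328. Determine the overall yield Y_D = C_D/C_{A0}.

C_A = C_{A0}(1−X) = 0.7594 mol/L.
Along a PFR/batch, dC_D/dC_A = −r_D/(r_D+r_U) = −k₁/(k₁+k₂·C_A).
Integrating from C_{A0} to C_A: C_D = (0.848/1.78)·ln[(0.848+1.78·1.13)/(0.848+1.78·0.759)] = 0.4764·ln(2.859/2.200) = 0.1250 mol/L.
Y_D = C_D/C_{A0} = 0.1250/1.13 = 0.111.

0.111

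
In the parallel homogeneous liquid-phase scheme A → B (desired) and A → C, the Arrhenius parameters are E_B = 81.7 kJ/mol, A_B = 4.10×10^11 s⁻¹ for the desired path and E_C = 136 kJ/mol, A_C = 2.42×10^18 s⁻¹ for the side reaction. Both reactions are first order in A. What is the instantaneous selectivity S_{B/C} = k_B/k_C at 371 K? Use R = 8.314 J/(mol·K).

7.49

Since both paths have the same order in A, the concentration cancels and S_{B/C} = k_B/k_C = (A_B/A_C)·exp[(E_C−E_B)/(RT)].
(E_C−E_B)/(RT) = (136−81.7)×10³/(8.314×371) = 54300/3084 = 17.60.
k_B/k_C = (4.10×10^11/2.42×10^18)·exp(17.60) = 1.694×10^-7 × 4.420×10^7 = 7.49.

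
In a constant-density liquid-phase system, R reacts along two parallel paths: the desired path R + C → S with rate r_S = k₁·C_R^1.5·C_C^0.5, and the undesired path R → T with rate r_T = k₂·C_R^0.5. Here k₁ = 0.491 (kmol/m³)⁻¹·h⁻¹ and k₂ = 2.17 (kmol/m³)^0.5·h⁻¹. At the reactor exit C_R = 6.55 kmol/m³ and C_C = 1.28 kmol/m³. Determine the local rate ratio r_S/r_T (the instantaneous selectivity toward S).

1.68

S_{S/T} = r_S/r_T = (k₁·C_R^1.5·C_C^0.5)/(k₂·C_R^0.5) = (k₁/k₂)·C_R·C_C^0.5.
= (0.491×6.550^1.5×1.280^0.5) / (2.17×6.550^0.5) = 9.312/5.554 = 1.68.
Since the desired path is higher order in R, keeping C_R high (PFR or concentrated feed) favours S.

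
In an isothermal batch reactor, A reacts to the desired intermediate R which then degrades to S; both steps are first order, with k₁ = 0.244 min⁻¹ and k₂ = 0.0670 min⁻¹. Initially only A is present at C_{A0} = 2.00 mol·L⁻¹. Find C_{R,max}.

1.23 mol·L⁻¹

At the optimum, C_{R,max}/C_{A0} = (k₁/k₂)^[k₂/(k₂−k₁)].
= (0.244/0.0670)^(0.0670/(0.0670−0.244)) = (3.642)^(-0.3785) = 0.6131.
C_{R,max} = 0.6131×2.00 = 1.23 mol·L⁻¹.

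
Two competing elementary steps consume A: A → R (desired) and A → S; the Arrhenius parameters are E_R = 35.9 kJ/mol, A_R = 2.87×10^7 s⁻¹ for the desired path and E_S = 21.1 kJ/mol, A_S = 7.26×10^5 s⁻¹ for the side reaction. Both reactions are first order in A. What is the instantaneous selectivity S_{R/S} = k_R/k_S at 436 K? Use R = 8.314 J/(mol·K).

k_R/k_S = (A_R/A_S)·exp[−(E_R−E_S)/(RT)] = (A_R/A_S)·exp[(E_S−E_R)/(RT)].
(E_S−E_R)/(RT) = (21.1−35.9)×10³/(8.314×436) = -14800/3625 = -4.083.
k_R/k_S = (2.87×10^7/7.26×10^5)·exp(-4.083) = 39.53 × 0.01686 = 0.666.
Since E_R > E_S, raising the temperature improves selectivity toward R.

0.666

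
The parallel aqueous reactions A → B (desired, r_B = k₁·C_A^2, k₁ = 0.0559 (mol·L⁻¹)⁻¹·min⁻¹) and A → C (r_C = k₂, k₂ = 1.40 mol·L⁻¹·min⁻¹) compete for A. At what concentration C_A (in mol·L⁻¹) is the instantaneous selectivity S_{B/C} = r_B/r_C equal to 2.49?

S_{B/C} = (k₁/k₂)·C_A^2 ⇒ C_A = (S·k₂/k₁)^(0.5).
= (2.49×1.40/0.0559)^(0.5) = (62.36)^(0.5) = 7.90 mol·L⁻¹.

7.90 mol·L⁻¹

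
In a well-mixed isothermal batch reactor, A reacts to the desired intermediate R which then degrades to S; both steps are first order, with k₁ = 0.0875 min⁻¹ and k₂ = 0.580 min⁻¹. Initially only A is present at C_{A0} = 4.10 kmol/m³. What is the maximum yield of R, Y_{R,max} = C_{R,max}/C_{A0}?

0.108

At the optimum, C_{R,max}/C_{A0} = (k₁/k₂)^[k₂/(k₂−k₁)].
= (0.0875/0.580)^(0.580/(0.580−0.0875)) = (0.1509)^(1.178) = 0.1078.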